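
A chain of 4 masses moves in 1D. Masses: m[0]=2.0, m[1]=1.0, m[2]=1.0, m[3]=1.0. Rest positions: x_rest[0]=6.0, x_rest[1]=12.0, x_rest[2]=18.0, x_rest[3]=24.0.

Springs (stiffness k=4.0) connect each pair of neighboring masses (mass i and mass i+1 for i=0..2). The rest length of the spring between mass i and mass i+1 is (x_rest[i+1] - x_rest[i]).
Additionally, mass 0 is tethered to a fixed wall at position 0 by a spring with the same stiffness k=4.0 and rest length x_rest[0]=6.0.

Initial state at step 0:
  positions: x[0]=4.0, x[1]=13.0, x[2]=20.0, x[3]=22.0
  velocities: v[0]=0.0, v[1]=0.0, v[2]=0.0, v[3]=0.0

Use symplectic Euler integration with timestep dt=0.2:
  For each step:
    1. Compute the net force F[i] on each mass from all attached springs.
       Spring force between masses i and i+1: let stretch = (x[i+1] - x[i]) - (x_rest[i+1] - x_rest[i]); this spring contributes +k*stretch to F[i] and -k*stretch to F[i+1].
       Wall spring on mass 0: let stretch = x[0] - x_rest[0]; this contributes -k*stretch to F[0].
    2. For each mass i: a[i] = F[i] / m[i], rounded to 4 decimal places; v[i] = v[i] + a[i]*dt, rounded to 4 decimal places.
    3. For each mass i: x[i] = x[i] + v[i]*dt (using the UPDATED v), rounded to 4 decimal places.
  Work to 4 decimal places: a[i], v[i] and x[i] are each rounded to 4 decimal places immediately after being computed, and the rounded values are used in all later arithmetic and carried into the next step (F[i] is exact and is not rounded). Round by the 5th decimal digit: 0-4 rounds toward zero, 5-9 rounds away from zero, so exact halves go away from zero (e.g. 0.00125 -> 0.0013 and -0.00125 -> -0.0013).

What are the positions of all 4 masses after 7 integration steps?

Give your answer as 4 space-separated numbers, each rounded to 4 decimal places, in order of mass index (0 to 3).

Step 0: x=[4.0000 13.0000 20.0000 22.0000] v=[0.0000 0.0000 0.0000 0.0000]
Step 1: x=[4.4000 12.6800 19.2000 22.6400] v=[2.0000 -1.6000 -4.0000 3.2000]
Step 2: x=[5.1104 12.0784 17.9072 23.6896] v=[3.5520 -3.0080 -6.4640 5.2480]
Step 3: x=[5.9694 11.2945 16.6070 24.7740] v=[4.2950 -3.9194 -6.5011 5.4221]
Step 4: x=[6.7769 10.5086 15.7635 25.5117] v=[4.0373 -3.9295 -4.2175 3.6885]
Step 5: x=[7.3407 9.9664 15.6389 25.6497] v=[2.8192 -2.7109 -0.6229 0.6899]
Step 6: x=[7.5273 9.9117 16.2084 25.1460] v=[0.9332 -0.2735 2.8477 -2.5187]
Step 7: x=[7.3025 10.4830 17.2005 24.1722] v=[-1.1240 2.8563 4.9604 -4.8688]

Answer: 7.3025 10.4830 17.2005 24.1722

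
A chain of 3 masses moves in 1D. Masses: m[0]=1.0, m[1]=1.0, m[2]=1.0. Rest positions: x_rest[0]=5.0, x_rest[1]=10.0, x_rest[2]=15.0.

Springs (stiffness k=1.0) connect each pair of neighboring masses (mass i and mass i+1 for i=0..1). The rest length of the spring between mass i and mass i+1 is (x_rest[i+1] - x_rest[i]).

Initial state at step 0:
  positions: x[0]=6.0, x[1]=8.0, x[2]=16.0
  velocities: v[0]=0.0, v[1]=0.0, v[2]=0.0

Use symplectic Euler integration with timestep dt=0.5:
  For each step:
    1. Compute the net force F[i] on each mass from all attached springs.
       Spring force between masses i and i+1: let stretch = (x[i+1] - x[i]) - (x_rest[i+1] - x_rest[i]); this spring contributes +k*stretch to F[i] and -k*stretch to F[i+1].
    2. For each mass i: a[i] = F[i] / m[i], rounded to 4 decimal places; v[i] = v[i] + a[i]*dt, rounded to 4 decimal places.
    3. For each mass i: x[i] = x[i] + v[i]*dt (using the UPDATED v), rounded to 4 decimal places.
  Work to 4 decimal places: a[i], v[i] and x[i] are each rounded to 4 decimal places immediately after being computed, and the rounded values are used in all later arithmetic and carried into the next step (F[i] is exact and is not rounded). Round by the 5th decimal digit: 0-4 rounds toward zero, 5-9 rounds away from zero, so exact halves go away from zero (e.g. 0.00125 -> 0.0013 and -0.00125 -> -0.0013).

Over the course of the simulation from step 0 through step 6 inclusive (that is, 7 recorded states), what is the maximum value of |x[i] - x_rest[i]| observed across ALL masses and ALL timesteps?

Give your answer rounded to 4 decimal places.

Answer: 2.2188

Derivation:
Step 0: x=[6.0000 8.0000 16.0000] v=[0.0000 0.0000 0.0000]
Step 1: x=[5.2500 9.5000 15.2500] v=[-1.5000 3.0000 -1.5000]
Step 2: x=[4.3125 11.3750 14.3125] v=[-1.8750 3.7500 -1.8750]
Step 3: x=[3.8906 12.2188 13.8906] v=[-0.8438 1.6875 -0.8438]
Step 4: x=[4.3008 11.3985 14.3008] v=[0.8203 -1.6407 0.8203]
Step 5: x=[5.2354 9.5293 15.2354] v=[1.8692 -3.7384 1.8692]
Step 6: x=[5.9935 8.0132 15.9935] v=[1.5162 -3.0323 1.5162]
Max displacement = 2.2188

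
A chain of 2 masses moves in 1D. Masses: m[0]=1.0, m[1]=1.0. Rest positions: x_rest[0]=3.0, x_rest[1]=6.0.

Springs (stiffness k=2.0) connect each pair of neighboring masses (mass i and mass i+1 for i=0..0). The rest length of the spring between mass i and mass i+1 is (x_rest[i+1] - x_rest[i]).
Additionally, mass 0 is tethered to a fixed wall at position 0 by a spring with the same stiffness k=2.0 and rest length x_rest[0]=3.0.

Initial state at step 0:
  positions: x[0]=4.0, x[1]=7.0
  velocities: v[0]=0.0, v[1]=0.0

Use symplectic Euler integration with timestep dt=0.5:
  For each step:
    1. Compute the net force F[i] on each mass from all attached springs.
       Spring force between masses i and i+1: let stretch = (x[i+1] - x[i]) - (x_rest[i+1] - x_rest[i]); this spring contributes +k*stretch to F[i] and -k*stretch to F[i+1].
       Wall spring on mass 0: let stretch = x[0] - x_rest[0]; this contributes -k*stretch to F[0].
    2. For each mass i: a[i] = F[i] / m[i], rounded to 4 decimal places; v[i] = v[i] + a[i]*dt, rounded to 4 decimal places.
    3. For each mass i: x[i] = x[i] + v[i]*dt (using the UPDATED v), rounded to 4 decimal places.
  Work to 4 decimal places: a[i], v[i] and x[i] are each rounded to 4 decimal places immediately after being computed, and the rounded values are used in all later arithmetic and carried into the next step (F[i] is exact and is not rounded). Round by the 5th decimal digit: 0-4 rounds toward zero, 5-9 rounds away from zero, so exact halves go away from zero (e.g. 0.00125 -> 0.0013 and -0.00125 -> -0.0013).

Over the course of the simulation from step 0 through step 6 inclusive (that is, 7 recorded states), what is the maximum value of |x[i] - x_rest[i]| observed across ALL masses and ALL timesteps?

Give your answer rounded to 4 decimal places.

Answer: 1.1406

Derivation:
Step 0: x=[4.0000 7.0000] v=[0.0000 0.0000]
Step 1: x=[3.5000 7.0000] v=[-1.0000 0.0000]
Step 2: x=[3.0000 6.7500] v=[-1.0000 -0.5000]
Step 3: x=[2.8750 6.1250] v=[-0.2500 -1.2500]
Step 4: x=[2.9375 5.3750] v=[0.1250 -1.5000]
Step 5: x=[2.7500 4.9063] v=[-0.3750 -0.9375]
Step 6: x=[2.2657 4.8594] v=[-0.9687 -0.0938]
Max displacement = 1.1406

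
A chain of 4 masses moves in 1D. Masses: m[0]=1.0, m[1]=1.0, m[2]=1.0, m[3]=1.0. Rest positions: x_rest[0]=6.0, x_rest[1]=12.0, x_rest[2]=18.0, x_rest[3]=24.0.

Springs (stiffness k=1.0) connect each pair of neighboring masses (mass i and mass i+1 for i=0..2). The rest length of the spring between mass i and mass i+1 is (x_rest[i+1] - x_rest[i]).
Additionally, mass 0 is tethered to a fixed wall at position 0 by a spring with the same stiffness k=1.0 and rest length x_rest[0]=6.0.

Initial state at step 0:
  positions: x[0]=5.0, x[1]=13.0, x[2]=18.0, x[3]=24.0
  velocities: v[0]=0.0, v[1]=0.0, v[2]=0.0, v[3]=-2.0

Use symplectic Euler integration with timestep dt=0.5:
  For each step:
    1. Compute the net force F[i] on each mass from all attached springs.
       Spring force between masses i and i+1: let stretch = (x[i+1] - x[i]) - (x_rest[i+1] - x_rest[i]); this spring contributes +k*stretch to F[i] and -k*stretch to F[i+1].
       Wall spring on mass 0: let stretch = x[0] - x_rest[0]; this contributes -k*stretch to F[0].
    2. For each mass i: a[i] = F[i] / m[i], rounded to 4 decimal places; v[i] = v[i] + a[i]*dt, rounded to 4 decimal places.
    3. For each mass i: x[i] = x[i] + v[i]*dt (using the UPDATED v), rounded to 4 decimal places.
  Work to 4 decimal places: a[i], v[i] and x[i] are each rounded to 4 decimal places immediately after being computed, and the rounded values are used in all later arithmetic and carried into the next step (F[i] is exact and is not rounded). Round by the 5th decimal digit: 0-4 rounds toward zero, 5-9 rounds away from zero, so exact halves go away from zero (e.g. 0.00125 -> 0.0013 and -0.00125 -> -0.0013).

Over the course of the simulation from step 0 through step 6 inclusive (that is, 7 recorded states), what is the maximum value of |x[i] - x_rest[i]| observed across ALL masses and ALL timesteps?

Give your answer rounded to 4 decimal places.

Step 0: x=[5.0000 13.0000 18.0000 24.0000] v=[0.0000 0.0000 0.0000 -2.0000]
Step 1: x=[5.7500 12.2500 18.2500 23.0000] v=[1.5000 -1.5000 0.5000 -2.0000]
Step 2: x=[6.6875 11.3750 18.1875 22.3125] v=[1.8750 -1.7500 -0.1250 -1.3750]
Step 3: x=[7.1250 11.0313 17.4531 22.0938] v=[0.8750 -0.6875 -1.4688 -0.4375]
Step 4: x=[6.7578 11.3165 16.2734 22.2149] v=[-0.7344 0.5703 -2.3594 0.2422]
Step 5: x=[5.8408 11.7012 15.3399 22.3507] v=[-1.8340 0.7694 -1.8671 0.2715]
Step 6: x=[4.9287 11.5305 15.2494 22.2338] v=[-1.8242 -0.3415 -0.1811 -0.2339]
Max displacement = 2.7506

Answer: 2.7506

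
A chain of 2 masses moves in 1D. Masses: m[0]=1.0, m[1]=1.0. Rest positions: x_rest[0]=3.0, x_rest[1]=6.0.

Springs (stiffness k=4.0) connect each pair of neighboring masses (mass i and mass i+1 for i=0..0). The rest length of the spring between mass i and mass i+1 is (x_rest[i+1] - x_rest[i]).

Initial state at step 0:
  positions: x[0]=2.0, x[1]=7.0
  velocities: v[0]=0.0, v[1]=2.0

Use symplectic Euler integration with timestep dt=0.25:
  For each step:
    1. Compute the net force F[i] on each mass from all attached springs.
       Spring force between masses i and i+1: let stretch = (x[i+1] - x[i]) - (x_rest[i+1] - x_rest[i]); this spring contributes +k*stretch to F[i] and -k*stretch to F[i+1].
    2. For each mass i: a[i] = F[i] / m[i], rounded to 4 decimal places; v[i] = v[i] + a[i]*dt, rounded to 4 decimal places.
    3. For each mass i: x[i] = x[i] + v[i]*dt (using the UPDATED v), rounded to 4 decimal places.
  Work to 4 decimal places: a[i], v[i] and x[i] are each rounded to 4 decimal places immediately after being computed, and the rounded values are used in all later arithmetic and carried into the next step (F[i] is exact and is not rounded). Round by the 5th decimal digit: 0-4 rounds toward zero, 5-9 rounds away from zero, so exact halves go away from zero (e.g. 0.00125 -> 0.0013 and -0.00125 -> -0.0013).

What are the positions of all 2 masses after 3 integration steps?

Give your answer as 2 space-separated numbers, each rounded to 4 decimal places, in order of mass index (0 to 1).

Step 0: x=[2.0000 7.0000] v=[0.0000 2.0000]
Step 1: x=[2.5000 7.0000] v=[2.0000 0.0000]
Step 2: x=[3.3750 6.6250] v=[3.5000 -1.5000]
Step 3: x=[4.3125 6.1875] v=[3.7500 -1.7500]

Answer: 4.3125 6.1875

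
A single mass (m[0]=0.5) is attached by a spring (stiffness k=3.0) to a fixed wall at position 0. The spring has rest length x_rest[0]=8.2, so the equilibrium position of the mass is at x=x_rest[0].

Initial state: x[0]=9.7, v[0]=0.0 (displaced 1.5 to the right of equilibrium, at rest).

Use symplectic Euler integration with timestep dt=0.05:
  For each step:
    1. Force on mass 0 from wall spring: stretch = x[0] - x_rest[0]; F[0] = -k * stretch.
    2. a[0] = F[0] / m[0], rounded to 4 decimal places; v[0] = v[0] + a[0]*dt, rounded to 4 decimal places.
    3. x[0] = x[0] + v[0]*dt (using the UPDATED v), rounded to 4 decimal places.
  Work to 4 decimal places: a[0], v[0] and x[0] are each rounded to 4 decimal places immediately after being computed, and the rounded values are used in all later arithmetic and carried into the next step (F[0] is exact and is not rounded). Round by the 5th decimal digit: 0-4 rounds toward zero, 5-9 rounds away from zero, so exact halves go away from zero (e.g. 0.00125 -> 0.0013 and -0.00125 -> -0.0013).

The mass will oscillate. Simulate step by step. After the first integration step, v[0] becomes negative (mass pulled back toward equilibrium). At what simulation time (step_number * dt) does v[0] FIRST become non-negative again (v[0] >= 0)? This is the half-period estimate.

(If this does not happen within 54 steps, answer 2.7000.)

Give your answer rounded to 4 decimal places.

Step 0: x=[9.7000] v=[0.0000]
Step 1: x=[9.6775] v=[-0.4500]
Step 2: x=[9.6328] v=[-0.8933]
Step 3: x=[9.5666] v=[-1.3231]
Step 4: x=[9.4799] v=[-1.7331]
Step 5: x=[9.3740] v=[-2.1171]
Step 6: x=[9.2505] v=[-2.4693]
Step 7: x=[9.1113] v=[-2.7845]
Step 8: x=[8.9584] v=[-3.0579]
Step 9: x=[8.7941] v=[-3.2854]
Step 10: x=[8.6209] v=[-3.4636]
Step 11: x=[8.4414] v=[-3.5899]
Step 12: x=[8.2583] v=[-3.6623]
Step 13: x=[8.0743] v=[-3.6798]
Step 14: x=[7.8922] v=[-3.6421]
Step 15: x=[7.7147] v=[-3.5498]
Step 16: x=[7.5445] v=[-3.4042]
Step 17: x=[7.3841] v=[-3.2076]
Step 18: x=[7.2360] v=[-2.9628]
Step 19: x=[7.1023] v=[-2.6736]
Step 20: x=[6.9851] v=[-2.3443]
Step 21: x=[6.8861] v=[-1.9798]
Step 22: x=[6.8068] v=[-1.5856]
Step 23: x=[6.7484] v=[-1.1676]
Step 24: x=[6.7118] v=[-0.7321]
Step 25: x=[6.6975] v=[-0.2856]
Step 26: x=[6.7058] v=[0.1652]
First v>=0 after going negative at step 26, time=1.3000

Answer: 1.3000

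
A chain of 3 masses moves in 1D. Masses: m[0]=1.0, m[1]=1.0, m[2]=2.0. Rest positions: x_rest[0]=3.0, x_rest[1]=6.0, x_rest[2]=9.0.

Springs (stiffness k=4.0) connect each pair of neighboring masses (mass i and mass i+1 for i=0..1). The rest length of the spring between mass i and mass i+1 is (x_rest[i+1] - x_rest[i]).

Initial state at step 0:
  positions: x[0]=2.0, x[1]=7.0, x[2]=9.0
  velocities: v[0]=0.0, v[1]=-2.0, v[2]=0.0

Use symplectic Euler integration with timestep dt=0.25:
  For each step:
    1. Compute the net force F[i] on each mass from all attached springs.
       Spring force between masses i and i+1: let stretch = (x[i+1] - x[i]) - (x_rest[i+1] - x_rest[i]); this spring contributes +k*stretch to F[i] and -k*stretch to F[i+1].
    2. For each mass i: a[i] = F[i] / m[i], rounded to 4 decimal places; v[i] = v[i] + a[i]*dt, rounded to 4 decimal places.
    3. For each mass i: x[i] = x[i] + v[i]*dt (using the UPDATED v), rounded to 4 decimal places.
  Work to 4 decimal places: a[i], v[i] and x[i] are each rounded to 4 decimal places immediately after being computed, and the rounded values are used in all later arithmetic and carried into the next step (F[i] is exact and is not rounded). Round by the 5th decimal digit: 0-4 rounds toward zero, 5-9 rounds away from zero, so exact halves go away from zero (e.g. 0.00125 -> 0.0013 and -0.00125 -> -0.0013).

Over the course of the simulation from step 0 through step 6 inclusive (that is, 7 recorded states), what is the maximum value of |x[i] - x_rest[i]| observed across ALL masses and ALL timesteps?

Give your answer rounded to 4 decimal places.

Step 0: x=[2.0000 7.0000 9.0000] v=[0.0000 -2.0000 0.0000]
Step 1: x=[2.5000 5.7500 9.1250] v=[2.0000 -5.0000 0.5000]
Step 2: x=[3.0625 4.5313 9.2031] v=[2.2500 -4.8750 0.3125]
Step 3: x=[3.2422 4.1133 9.0723] v=[0.7188 -1.6720 -0.5234]
Step 4: x=[2.8897 4.7173 8.6966] v=[-1.4101 2.4159 -1.5029]
Step 5: x=[2.2441 5.8592 8.1985] v=[-2.5825 4.5676 -1.9926]
Step 6: x=[1.7523 6.6822 7.7829] v=[-1.9674 3.2918 -1.6623]
Max displacement = 1.8867

Answer: 1.8867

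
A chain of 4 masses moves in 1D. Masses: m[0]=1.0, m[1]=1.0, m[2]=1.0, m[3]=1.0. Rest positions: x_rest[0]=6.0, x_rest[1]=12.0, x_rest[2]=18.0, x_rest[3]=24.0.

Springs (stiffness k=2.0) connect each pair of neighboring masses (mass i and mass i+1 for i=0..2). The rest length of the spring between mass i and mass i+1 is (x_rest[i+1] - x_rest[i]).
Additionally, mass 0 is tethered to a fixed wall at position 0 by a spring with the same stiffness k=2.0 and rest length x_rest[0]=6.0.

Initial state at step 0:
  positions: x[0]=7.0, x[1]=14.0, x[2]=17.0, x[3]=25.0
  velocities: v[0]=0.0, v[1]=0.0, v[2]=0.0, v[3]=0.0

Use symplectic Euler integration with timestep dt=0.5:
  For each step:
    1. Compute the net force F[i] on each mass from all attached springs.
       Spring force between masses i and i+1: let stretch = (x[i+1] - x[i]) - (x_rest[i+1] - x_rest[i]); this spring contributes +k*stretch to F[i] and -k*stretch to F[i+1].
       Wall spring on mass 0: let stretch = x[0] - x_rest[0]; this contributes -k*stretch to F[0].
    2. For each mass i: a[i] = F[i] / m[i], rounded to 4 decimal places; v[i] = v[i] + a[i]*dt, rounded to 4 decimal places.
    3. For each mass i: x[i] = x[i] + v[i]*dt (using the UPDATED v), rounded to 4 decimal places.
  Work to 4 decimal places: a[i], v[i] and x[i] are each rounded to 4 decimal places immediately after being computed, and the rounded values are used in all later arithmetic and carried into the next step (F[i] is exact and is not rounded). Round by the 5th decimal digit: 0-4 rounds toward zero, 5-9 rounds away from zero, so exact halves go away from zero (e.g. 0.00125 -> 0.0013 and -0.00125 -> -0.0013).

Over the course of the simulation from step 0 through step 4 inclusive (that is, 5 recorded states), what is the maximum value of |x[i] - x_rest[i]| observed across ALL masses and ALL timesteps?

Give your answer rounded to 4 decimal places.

Step 0: x=[7.0000 14.0000 17.0000 25.0000] v=[0.0000 0.0000 0.0000 0.0000]
Step 1: x=[7.0000 12.0000 19.5000 24.0000] v=[0.0000 -4.0000 5.0000 -2.0000]
Step 2: x=[6.0000 11.2500 20.5000 23.7500] v=[-2.0000 -1.5000 2.0000 -0.5000]
Step 3: x=[4.6250 12.5000 18.5000 24.8750] v=[-2.7500 2.5000 -4.0000 2.2500]
Step 4: x=[4.8750 12.8125 16.6875 25.8125] v=[0.5000 0.6250 -3.6250 1.8750]
Max displacement = 2.5000

Answer: 2.5000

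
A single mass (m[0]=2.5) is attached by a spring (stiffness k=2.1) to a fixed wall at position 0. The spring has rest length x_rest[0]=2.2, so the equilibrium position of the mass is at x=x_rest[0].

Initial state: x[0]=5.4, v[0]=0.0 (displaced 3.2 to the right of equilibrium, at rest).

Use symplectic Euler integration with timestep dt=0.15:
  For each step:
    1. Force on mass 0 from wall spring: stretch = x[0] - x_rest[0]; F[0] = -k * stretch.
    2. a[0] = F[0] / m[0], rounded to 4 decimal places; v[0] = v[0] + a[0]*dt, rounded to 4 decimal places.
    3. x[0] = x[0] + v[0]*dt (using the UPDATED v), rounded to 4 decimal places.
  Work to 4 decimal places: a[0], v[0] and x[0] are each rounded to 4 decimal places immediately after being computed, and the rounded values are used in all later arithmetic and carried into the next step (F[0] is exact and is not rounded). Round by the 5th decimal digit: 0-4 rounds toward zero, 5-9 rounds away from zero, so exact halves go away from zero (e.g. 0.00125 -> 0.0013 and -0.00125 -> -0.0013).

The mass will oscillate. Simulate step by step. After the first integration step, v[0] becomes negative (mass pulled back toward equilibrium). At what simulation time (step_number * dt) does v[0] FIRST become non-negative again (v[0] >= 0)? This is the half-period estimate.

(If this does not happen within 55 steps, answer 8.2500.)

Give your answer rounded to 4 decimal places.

Answer: 3.4500

Derivation:
Step 0: x=[5.4000] v=[0.0000]
Step 1: x=[5.3395] v=[-0.4032]
Step 2: x=[5.2197] v=[-0.7988]
Step 3: x=[5.0428] v=[-1.1793]
Step 4: x=[4.8122] v=[-1.5375]
Step 5: x=[4.5322] v=[-1.8666]
Step 6: x=[4.2081] v=[-2.1605]
Step 7: x=[3.8461] v=[-2.4135]
Step 8: x=[3.4530] v=[-2.6209]
Step 9: x=[3.0362] v=[-2.7788]
Step 10: x=[2.6036] v=[-2.8842]
Step 11: x=[2.1633] v=[-2.9351]
Step 12: x=[1.7237] v=[-2.9305]
Step 13: x=[1.2931] v=[-2.8705]
Step 14: x=[0.8797] v=[-2.7562]
Step 15: x=[0.4912] v=[-2.5898]
Step 16: x=[0.1350] v=[-2.3745]
Step 17: x=[-0.1821] v=[-2.1143]
Step 18: x=[-0.4542] v=[-1.8142]
Step 19: x=[-0.6762] v=[-1.4798]
Step 20: x=[-0.8438] v=[-1.1174]
Step 21: x=[-0.9539] v=[-0.7339]
Step 22: x=[-1.0044] v=[-0.3365]
Step 23: x=[-0.9943] v=[0.0673]
First v>=0 after going negative at step 23, time=3.4500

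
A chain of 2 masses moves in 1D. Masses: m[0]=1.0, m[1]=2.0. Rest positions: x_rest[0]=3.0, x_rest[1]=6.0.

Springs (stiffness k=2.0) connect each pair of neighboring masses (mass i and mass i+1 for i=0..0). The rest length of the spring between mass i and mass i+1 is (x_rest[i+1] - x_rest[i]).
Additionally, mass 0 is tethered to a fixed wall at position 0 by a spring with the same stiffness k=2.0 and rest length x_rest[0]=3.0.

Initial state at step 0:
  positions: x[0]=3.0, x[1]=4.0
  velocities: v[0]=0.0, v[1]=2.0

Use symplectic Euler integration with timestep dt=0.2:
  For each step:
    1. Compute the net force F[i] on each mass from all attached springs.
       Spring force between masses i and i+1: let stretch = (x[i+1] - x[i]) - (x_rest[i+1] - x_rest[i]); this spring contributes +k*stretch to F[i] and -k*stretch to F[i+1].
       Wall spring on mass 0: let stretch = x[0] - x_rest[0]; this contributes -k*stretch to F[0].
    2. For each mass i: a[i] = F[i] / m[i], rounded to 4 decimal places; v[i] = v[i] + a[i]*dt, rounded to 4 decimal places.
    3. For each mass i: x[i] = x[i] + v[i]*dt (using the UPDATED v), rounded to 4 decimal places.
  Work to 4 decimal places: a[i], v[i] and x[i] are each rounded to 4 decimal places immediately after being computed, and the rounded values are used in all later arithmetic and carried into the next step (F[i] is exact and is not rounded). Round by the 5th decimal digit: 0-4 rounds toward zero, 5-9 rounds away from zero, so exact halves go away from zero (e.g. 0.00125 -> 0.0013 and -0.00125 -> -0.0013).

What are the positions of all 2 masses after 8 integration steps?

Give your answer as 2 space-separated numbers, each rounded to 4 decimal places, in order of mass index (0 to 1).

Step 0: x=[3.0000 4.0000] v=[0.0000 2.0000]
Step 1: x=[2.8400 4.4800] v=[-0.8000 2.4000]
Step 2: x=[2.5840 5.0144] v=[-1.2800 2.6720]
Step 3: x=[2.3157 5.5716] v=[-1.3414 2.7859]
Step 4: x=[2.1226 6.1185] v=[-0.9653 2.7347]
Step 5: x=[2.0794 6.6256] v=[-0.2160 2.5355]
Step 6: x=[2.2335 7.0709] v=[0.7707 2.2263]
Step 7: x=[2.5960 7.4427] v=[1.8123 1.8588]
Step 8: x=[3.1385 7.7406] v=[2.7126 1.4895]

Answer: 3.1385 7.7406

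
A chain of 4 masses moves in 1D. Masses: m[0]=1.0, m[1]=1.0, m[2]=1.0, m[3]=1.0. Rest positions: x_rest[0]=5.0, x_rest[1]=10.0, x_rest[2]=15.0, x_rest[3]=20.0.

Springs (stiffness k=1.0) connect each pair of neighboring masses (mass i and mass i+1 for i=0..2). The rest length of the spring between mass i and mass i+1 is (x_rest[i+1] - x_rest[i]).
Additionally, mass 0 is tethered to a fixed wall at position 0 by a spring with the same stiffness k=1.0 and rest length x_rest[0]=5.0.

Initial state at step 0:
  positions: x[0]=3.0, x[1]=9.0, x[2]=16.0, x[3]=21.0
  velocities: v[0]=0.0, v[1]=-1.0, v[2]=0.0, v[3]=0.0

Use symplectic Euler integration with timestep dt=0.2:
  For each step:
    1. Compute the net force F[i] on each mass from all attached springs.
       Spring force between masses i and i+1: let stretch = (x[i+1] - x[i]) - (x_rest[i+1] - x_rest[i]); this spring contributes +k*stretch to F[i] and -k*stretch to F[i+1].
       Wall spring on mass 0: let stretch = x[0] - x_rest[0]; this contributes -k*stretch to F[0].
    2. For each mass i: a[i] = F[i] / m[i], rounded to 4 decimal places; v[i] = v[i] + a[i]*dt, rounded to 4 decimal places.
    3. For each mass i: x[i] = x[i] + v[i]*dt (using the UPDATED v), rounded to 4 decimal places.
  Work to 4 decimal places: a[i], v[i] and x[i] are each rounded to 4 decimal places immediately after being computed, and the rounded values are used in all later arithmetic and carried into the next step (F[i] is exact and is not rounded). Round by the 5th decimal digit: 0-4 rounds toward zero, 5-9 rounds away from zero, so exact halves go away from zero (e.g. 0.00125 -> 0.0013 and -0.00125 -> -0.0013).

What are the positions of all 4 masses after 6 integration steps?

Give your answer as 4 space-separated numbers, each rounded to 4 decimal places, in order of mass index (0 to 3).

Step 0: x=[3.0000 9.0000 16.0000 21.0000] v=[0.0000 -1.0000 0.0000 0.0000]
Step 1: x=[3.1200 8.8400 15.9200 21.0000] v=[0.6000 -0.8000 -0.4000 0.0000]
Step 2: x=[3.3440 8.7344 15.7600 20.9968] v=[1.1200 -0.5280 -0.8000 -0.0160]
Step 3: x=[3.6499 8.6942 15.5284 20.9841] v=[1.5293 -0.2010 -1.1578 -0.0634]
Step 4: x=[4.0115 8.7256 15.2417 20.9532] v=[1.8082 0.1570 -1.4335 -0.1545]
Step 5: x=[4.4012 8.8291 14.9228 20.8938] v=[1.9487 0.5174 -1.5944 -0.2968]
Step 6: x=[4.7920 8.9992 14.5990 20.7956] v=[1.9540 0.8506 -1.6189 -0.4910]

Answer: 4.7920 8.9992 14.5990 20.7956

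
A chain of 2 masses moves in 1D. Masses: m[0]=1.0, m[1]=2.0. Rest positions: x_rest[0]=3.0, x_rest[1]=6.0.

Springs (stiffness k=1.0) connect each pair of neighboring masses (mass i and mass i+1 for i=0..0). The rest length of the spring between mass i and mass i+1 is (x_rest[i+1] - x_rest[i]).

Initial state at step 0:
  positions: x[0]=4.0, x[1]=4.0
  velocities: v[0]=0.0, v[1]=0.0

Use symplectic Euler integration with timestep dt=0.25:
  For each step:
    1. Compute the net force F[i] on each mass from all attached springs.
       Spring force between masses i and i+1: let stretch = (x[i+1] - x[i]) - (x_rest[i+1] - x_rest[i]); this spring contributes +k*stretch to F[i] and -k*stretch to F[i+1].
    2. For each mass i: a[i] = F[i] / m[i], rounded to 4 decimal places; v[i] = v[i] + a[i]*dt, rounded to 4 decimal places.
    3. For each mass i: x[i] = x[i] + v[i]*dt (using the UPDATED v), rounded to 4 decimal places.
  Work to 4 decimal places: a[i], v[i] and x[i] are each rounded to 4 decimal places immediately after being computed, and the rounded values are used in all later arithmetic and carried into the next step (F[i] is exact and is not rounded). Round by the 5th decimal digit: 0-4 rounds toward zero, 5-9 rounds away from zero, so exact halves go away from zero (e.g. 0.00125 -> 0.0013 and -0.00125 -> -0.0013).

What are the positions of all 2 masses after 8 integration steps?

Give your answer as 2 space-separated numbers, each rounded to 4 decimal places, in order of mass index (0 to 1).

Step 0: x=[4.0000 4.0000] v=[0.0000 0.0000]
Step 1: x=[3.8125 4.0938] v=[-0.7500 0.3750]
Step 2: x=[3.4551 4.2725] v=[-1.4297 0.7149]
Step 3: x=[2.9613 4.5194] v=[-1.9754 0.9877]
Step 4: x=[2.3773 4.8114] v=[-2.3359 1.1680]
Step 5: x=[1.7580 5.1211] v=[-2.4774 1.2388]
Step 6: x=[1.1614 5.4195] v=[-2.3866 1.1934]
Step 7: x=[0.6434 5.6785] v=[-2.0721 1.0361]
Step 8: x=[0.2526 5.8739] v=[-1.5633 0.7817]

Answer: 0.2526 5.8739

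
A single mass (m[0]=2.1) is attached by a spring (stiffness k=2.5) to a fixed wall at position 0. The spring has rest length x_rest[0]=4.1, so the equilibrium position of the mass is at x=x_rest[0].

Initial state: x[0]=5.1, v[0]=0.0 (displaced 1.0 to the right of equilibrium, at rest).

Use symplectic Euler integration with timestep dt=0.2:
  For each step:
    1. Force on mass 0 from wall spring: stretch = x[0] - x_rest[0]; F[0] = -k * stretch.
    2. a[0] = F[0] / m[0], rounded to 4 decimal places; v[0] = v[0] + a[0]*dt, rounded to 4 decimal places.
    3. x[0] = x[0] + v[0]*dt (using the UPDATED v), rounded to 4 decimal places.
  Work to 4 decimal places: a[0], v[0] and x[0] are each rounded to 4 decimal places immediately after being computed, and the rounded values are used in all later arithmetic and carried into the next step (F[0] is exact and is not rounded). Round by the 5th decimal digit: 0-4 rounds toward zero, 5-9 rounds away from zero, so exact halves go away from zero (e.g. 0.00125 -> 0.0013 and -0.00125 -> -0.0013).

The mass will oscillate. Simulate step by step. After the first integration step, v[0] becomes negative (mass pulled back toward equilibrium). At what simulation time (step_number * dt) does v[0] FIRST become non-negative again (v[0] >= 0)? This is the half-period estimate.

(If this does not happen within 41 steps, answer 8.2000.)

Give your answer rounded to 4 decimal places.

Step 0: x=[5.1000] v=[0.0000]
Step 1: x=[5.0524] v=[-0.2381]
Step 2: x=[4.9594] v=[-0.4649]
Step 3: x=[4.8255] v=[-0.6695]
Step 4: x=[4.6571] v=[-0.8422]
Step 5: x=[4.4621] v=[-0.9748]
Step 6: x=[4.2499] v=[-1.0610]
Step 7: x=[4.0306] v=[-1.0967]
Step 8: x=[3.8146] v=[-1.0802]
Step 9: x=[3.6122] v=[-1.0122]
Step 10: x=[3.4330] v=[-0.8961]
Step 11: x=[3.2855] v=[-0.7373]
Step 12: x=[3.1768] v=[-0.5434]
Step 13: x=[3.1121] v=[-0.3236]
Step 14: x=[3.0944] v=[-0.0884]
Step 15: x=[3.1246] v=[0.1510]
First v>=0 after going negative at step 15, time=3.0000

Answer: 3.0000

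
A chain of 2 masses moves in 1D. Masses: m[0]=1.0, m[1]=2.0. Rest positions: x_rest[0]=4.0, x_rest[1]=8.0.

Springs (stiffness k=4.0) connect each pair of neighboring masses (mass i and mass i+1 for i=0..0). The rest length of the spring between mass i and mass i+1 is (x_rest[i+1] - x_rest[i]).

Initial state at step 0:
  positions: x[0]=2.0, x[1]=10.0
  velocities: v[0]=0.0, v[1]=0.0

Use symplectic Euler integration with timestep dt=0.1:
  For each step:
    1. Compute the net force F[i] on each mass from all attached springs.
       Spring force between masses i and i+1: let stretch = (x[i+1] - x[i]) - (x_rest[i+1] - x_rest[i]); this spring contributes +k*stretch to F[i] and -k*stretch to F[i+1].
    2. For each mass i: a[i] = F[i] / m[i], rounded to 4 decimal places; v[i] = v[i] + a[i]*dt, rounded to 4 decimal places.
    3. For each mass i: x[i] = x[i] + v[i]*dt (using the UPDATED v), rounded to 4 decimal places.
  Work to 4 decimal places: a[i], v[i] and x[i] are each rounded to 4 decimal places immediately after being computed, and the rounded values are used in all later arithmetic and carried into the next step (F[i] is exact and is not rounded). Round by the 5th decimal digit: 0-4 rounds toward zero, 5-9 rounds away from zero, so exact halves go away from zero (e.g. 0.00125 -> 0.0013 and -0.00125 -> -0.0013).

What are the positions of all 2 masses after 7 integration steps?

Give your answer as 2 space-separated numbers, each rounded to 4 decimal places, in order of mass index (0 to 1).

Answer: 5.3857 8.3071

Derivation:
Step 0: x=[2.0000 10.0000] v=[0.0000 0.0000]
Step 1: x=[2.1600 9.9200] v=[1.6000 -0.8000]
Step 2: x=[2.4704 9.7648] v=[3.1040 -1.5520]
Step 3: x=[2.9126 9.5437] v=[4.4218 -2.2109]
Step 4: x=[3.4600 9.2700] v=[5.4742 -2.7371]
Step 5: x=[4.0798 8.9601] v=[6.1982 -3.0991]
Step 6: x=[4.7348 8.6326] v=[6.5503 -3.2752]
Step 7: x=[5.3857 8.3071] v=[6.5094 -3.2548]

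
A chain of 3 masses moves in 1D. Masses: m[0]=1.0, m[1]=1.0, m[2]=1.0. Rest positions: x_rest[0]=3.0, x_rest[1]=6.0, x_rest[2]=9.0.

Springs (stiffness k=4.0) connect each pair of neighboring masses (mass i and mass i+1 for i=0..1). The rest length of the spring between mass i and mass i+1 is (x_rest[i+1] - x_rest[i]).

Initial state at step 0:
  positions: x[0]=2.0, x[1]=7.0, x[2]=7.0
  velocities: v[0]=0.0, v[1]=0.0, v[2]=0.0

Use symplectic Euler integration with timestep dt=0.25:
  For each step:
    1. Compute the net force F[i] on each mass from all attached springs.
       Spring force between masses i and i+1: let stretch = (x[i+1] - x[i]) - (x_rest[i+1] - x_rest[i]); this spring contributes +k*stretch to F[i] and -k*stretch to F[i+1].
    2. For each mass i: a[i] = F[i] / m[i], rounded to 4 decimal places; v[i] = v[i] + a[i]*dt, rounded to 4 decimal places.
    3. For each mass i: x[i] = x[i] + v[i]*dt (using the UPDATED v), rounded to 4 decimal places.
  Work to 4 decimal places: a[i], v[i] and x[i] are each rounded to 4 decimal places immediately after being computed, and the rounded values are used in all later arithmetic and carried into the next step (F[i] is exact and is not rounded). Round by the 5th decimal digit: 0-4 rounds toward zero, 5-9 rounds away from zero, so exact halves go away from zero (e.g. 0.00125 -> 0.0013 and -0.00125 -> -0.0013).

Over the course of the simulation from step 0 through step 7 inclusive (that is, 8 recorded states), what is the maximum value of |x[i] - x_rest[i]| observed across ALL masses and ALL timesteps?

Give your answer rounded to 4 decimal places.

Step 0: x=[2.0000 7.0000 7.0000] v=[0.0000 0.0000 0.0000]
Step 1: x=[2.5000 5.7500 7.7500] v=[2.0000 -5.0000 3.0000]
Step 2: x=[3.0625 4.1875 8.7500] v=[2.2500 -6.2500 4.0000]
Step 3: x=[3.1563 3.4844 9.3594] v=[0.3750 -2.8125 2.4375]
Step 4: x=[2.5821 4.1680 9.2500] v=[-2.2969 2.7344 -0.4375]
Step 5: x=[1.6544 5.7256 8.6201] v=[-3.7110 6.2305 -2.5195]
Step 6: x=[0.9945 6.9891 8.0166] v=[-2.6398 5.0538 -2.4140]
Step 7: x=[1.0832 7.0108 7.9062] v=[0.3548 0.0867 -0.4415]
Max displacement = 2.5156

Answer: 2.5156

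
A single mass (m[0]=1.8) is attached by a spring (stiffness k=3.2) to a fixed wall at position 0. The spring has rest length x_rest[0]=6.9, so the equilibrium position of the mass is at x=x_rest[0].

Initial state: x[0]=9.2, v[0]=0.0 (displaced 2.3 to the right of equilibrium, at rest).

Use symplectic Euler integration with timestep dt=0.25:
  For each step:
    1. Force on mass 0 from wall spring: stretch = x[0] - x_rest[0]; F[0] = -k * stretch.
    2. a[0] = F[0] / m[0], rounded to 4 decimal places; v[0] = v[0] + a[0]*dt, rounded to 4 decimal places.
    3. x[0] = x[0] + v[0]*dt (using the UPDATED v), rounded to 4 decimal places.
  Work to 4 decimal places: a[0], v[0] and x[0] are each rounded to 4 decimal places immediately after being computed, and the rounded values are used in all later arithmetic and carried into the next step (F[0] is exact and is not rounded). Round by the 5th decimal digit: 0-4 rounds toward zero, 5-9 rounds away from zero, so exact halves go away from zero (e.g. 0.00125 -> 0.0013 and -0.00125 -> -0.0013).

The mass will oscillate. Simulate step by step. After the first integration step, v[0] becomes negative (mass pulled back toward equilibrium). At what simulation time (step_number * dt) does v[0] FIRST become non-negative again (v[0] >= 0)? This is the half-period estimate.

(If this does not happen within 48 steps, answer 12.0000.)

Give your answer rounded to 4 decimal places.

Step 0: x=[9.2000] v=[0.0000]
Step 1: x=[8.9445] v=[-1.0222]
Step 2: x=[8.4618] v=[-1.9309]
Step 3: x=[7.8056] v=[-2.6250]
Step 4: x=[7.0487] v=[-3.0275]
Step 5: x=[6.2753] v=[-3.0936]
Step 6: x=[5.5713] v=[-2.8160]
Step 7: x=[5.0149] v=[-2.2255]
Step 8: x=[4.6680] v=[-1.3877]
Step 9: x=[4.5691] v=[-0.3957]
Step 10: x=[4.7292] v=[0.6403]
First v>=0 after going negative at step 10, time=2.5000

Answer: 2.5000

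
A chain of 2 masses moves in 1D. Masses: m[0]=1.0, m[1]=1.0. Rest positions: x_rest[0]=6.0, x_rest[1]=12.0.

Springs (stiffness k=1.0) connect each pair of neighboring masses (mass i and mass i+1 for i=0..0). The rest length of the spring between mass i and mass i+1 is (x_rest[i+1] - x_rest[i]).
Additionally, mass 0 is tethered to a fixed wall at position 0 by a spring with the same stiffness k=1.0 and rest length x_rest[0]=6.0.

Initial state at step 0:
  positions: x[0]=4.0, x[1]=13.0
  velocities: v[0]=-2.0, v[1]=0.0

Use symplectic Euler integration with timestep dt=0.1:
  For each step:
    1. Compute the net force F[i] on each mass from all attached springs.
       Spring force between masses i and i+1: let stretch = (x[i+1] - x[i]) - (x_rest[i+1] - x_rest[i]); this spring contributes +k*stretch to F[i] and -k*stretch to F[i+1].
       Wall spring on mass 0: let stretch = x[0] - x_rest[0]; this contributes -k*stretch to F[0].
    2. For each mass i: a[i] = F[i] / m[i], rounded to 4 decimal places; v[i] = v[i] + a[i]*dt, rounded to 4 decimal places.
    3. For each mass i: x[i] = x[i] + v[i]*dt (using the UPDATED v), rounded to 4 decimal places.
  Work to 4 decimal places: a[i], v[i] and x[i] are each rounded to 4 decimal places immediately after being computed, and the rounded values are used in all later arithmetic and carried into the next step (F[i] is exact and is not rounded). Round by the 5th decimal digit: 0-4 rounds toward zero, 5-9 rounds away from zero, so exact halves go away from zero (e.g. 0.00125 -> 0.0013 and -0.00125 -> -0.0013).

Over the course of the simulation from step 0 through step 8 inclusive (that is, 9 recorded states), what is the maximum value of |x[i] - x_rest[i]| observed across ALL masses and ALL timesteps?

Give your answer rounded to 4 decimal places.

Step 0: x=[4.0000 13.0000] v=[-2.0000 0.0000]
Step 1: x=[3.8500 12.9700] v=[-1.5000 -0.3000]
Step 2: x=[3.7527 12.9088] v=[-0.9730 -0.6120]
Step 3: x=[3.7094 12.8160] v=[-0.4327 -0.9276]
Step 4: x=[3.7201 12.6922] v=[0.1070 -1.2383]
Step 5: x=[3.7833 12.5387] v=[0.6322 -1.5355]
Step 6: x=[3.8962 12.3576] v=[1.1294 -1.8110]
Step 7: x=[4.0548 12.1519] v=[1.5859 -2.0571]
Step 8: x=[4.2538 11.9252] v=[1.9901 -2.2668]
Max displacement = 2.2906

Answer: 2.2906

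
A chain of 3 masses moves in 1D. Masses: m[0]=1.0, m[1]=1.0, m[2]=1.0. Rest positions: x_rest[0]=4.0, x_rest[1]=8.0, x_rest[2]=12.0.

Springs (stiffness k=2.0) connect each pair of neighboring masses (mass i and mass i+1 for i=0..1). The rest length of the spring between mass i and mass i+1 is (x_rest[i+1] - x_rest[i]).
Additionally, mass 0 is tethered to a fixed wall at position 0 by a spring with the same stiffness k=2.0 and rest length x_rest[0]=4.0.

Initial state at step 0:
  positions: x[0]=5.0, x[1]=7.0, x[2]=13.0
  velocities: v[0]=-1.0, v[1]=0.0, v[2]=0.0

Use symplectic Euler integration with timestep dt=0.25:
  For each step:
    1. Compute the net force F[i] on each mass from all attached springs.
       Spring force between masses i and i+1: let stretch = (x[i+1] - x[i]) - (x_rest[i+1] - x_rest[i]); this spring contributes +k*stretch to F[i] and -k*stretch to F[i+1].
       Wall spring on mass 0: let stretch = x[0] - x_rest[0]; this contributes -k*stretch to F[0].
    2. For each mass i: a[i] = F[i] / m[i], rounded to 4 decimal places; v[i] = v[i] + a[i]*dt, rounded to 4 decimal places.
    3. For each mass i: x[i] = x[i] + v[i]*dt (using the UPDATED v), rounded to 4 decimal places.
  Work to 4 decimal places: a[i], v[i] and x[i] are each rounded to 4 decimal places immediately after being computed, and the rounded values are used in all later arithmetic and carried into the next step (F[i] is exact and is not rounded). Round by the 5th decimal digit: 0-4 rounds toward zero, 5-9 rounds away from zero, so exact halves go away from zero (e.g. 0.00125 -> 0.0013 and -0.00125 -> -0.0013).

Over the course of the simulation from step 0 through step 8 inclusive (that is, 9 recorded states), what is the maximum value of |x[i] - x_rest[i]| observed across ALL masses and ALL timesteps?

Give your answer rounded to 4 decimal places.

Answer: 1.3164

Derivation:
Step 0: x=[5.0000 7.0000 13.0000] v=[-1.0000 0.0000 0.0000]
Step 1: x=[4.3750 7.5000 12.7500] v=[-2.5000 2.0000 -1.0000]
Step 2: x=[3.5938 8.2656 12.3438] v=[-3.1250 3.0625 -1.6250]
Step 3: x=[2.9473 8.9570 11.9278] v=[-2.5860 2.7657 -1.6641]
Step 4: x=[2.6836 9.2686 11.6404] v=[-1.0548 1.2463 -1.1495]
Step 5: x=[2.9076 9.0535 11.5566] v=[0.8959 -0.8603 -0.3354]
Step 6: x=[3.5364 8.3831 11.6599] v=[2.5151 -2.6817 0.4131]
Step 7: x=[4.3290 7.5164 11.8536] v=[3.1703 -3.4667 0.7747]
Step 8: x=[4.9789 6.7935 12.0051] v=[2.5995 -2.8918 0.6061]
Max displacement = 1.3164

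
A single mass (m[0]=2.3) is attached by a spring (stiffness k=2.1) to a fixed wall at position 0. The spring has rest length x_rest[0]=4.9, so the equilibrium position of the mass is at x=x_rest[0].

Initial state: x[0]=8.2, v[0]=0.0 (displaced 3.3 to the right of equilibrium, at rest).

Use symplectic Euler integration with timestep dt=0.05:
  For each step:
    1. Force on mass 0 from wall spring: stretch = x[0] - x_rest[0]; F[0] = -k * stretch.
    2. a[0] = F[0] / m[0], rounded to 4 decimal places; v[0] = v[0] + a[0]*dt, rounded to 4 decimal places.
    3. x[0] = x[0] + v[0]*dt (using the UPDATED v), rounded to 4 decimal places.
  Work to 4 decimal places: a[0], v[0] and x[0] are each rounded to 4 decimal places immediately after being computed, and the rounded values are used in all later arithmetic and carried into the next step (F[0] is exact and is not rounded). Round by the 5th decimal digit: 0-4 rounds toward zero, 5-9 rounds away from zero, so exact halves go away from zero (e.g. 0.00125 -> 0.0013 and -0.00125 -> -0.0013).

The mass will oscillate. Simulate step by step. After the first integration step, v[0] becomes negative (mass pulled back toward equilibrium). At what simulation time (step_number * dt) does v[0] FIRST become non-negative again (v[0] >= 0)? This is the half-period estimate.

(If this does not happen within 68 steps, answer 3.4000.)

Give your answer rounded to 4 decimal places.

Answer: 3.3000

Derivation:
Step 0: x=[8.2000] v=[0.0000]
Step 1: x=[8.1925] v=[-0.1507]
Step 2: x=[8.1775] v=[-0.3010]
Step 3: x=[8.1550] v=[-0.4506]
Step 4: x=[8.1250] v=[-0.5992]
Step 5: x=[8.0877] v=[-0.7464]
Step 6: x=[8.0431] v=[-0.8919]
Step 7: x=[7.9913] v=[-1.0354]
Step 8: x=[7.9325] v=[-1.1765]
Step 9: x=[7.8668] v=[-1.3149]
Step 10: x=[7.7943] v=[-1.4503]
Step 11: x=[7.7152] v=[-1.5824]
Step 12: x=[7.6297] v=[-1.7109]
Step 13: x=[7.5379] v=[-1.8355]
Step 14: x=[7.4401] v=[-1.9559]
Step 15: x=[7.3365] v=[-2.0719]
Step 16: x=[7.2273] v=[-2.1831]
Step 17: x=[7.1128] v=[-2.2893]
Step 18: x=[6.9933] v=[-2.3903]
Step 19: x=[6.8690] v=[-2.4859]
Step 20: x=[6.7402] v=[-2.5758]
Step 21: x=[6.6072] v=[-2.6598]
Step 22: x=[6.4703] v=[-2.7377]
Step 23: x=[6.3298] v=[-2.8094]
Step 24: x=[6.1861] v=[-2.8747]
Step 25: x=[6.0394] v=[-2.9334]
Step 26: x=[5.8901] v=[-2.9854]
Step 27: x=[5.7386] v=[-3.0306]
Step 28: x=[5.5852] v=[-3.0689]
Step 29: x=[5.4302] v=[-3.1002]
Step 30: x=[5.2740] v=[-3.1244]
Step 31: x=[5.1169] v=[-3.1415]
Step 32: x=[4.9593] v=[-3.1514]
Step 33: x=[4.8016] v=[-3.1541]
Step 34: x=[4.6441] v=[-3.1496]
Step 35: x=[4.4872] v=[-3.1379]
Step 36: x=[4.3312] v=[-3.1191]
Step 37: x=[4.1765] v=[-3.0931]
Step 38: x=[4.0235] v=[-3.0601]
Step 39: x=[3.8725] v=[-3.0201]
Step 40: x=[3.7238] v=[-2.9732]
Step 41: x=[3.5778] v=[-2.9195]
Step 42: x=[3.4348] v=[-2.8591]
Step 43: x=[3.2952] v=[-2.7922]
Step 44: x=[3.1593] v=[-2.7189]
Step 45: x=[3.0273] v=[-2.6394]
Step 46: x=[2.8996] v=[-2.5539]
Step 47: x=[2.7765] v=[-2.4626]
Step 48: x=[2.6582] v=[-2.3657]
Step 49: x=[2.5450] v=[-2.2634]
Step 50: x=[2.4372] v=[-2.1559]
Step 51: x=[2.3350] v=[-2.0435]
Step 52: x=[2.2387] v=[-1.9264]
Step 53: x=[2.1485] v=[-1.8049]
Step 54: x=[2.0645] v=[-1.6793]
Step 55: x=[1.9870] v=[-1.5499]
Step 56: x=[1.9162] v=[-1.4169]
Step 57: x=[1.8522] v=[-1.2807]
Step 58: x=[1.7951] v=[-1.1416]
Step 59: x=[1.7451] v=[-0.9999]
Step 60: x=[1.7023] v=[-0.8559]
Step 61: x=[1.6668] v=[-0.7099]
Step 62: x=[1.6387] v=[-0.5623]
Step 63: x=[1.6180] v=[-0.4134]
Step 64: x=[1.6048] v=[-0.2636]
Step 65: x=[1.5991] v=[-0.1132]
Step 66: x=[1.6010] v=[0.0375]
First v>=0 after going negative at step 66, time=3.3000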